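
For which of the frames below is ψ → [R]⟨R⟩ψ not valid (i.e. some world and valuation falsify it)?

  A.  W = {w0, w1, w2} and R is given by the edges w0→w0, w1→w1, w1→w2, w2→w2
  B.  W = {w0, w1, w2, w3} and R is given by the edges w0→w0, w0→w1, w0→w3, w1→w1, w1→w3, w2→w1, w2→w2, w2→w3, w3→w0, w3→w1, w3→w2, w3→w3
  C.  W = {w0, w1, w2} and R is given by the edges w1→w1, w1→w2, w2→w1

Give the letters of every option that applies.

The schema ψ → [R]⟨R⟩ψ is axiom B; it is valid on a frame iff R is symmetric.
(A) R is not symmetric (w1 R w2 but not w2 R w1), so the schema fails here.
(B) R is not symmetric (w0 R w1 but not w1 R w0), so the schema fails here.
(C) R is symmetric (every R-edge is matched by its reverse), so the schema is valid here.

A, B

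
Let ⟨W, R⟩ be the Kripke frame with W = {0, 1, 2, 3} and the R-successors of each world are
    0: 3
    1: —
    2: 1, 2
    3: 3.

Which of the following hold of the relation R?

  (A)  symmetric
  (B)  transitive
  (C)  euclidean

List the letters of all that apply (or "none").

B

(A) not symmetric: 0 R 3 but not 3 R 0.
(B) transitive: R is closed under composition.
(C) not euclidean: 2 R 1 and 2 R 2 but not 1 R 2.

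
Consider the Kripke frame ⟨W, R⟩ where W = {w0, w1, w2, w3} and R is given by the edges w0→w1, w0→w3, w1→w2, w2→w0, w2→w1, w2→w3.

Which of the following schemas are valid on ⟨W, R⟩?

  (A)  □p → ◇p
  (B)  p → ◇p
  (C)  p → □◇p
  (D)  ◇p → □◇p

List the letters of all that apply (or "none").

none

R is not reflexive: not w0 R w0.
R is not symmetric: w0 R w1 but not w1 R w0.
R is not euclidean: w0 R w1 and w0 R w3 but not w1 R w3.
R is not serial: w3 has no R-successor.
(A) □p → ◇p is axiom D, which corresponds to seriality. R is not serial — not valid.
(B) p → ◇p (the dual of axiom T) characterises the reflexive frames. R is not reflexive — not valid.
(C) p → □◇p is axiom B, which corresponds to symmetry. R is not symmetric — not valid.
(D) ◇p → □◇p is axiom 5, which corresponds to the euclidean property. R is not euclidean — not valid.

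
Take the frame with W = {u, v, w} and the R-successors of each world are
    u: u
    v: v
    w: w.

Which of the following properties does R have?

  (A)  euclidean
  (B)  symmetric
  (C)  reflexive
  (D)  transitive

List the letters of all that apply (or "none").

(A) euclidean: any two R-successors of the same world are R-related.
(B) symmetric: every R-edge is matched by its reverse.
(C) reflexive: each world relates to itself.
(D) transitive: R is closed under composition.

A, B, C, D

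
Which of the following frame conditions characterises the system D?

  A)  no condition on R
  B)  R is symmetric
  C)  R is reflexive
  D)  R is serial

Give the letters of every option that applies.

(A) this class determines K, not D.
(B) this class determines KB, not D.
(C) this class determines T (= KT), not D.
(D) D is sound and complete for exactly this class.

D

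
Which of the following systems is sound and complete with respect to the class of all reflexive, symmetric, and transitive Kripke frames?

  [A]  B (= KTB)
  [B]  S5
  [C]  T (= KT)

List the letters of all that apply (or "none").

B

(A) B (= KTB) is determined by the class of reflexive and symmetric frames.
(B) S5 is determined by exactly this class.
(C) T (= KT) is determined by the class of reflexive frames.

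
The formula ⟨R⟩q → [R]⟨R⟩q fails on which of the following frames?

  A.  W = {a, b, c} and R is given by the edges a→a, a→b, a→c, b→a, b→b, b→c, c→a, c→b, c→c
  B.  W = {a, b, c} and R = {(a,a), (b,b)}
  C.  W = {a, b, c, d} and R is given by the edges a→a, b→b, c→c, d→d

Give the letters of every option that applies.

The schema ⟨R⟩q → [R]⟨R⟩q is axiom 5; it is valid on a frame iff R is euclidean.
(A) R is euclidean (any two R-successors of the same world are R-related), so the schema is valid here.
(B) R is euclidean (any two R-successors of the same world are R-related), so the schema is valid here.
(C) R is euclidean (any two R-successors of the same world are R-related), so the schema is valid here.

none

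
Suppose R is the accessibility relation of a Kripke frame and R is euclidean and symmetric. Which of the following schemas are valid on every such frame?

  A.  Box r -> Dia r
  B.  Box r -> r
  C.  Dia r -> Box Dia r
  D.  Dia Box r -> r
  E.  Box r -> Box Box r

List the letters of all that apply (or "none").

A symmetric euclidean relation is transitive (uRv and vRw give vRu by symmetry, then uRw by the euclidean condition, applied at v).
(A) axiom D: valid iff R is serial. Such an R need not be serial — not valid.
(B) Box r -> r (axiom T) characterises the reflexive frames. Such an R need not be reflexive — not valid.
(C) Dia r -> Box Dia r (axiom 5) characterises the euclidean frames. Every such R is euclidean — valid.
(D) the dual of axiom B: valid iff R is symmetric. Every such R is symmetric — valid.
(E) Box r -> Box Box r is axiom 4; it is valid on a frame exactly when R is transitive. Every such R is transitive, so valid.

C, D, E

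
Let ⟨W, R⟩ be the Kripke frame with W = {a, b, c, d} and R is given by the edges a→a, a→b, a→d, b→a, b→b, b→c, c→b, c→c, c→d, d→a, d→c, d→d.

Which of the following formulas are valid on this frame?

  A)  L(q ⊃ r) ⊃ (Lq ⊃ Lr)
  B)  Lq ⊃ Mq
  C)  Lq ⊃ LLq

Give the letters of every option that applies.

R is not transitive: a R b and b R c but not a R c.
R is serial: every world has an R-successor.
(A) L(q ⊃ r) ⊃ (Lq ⊃ Lr) is the K axiom; it holds on all frames — valid.
(B) axiom D: valid iff R is serial. R is serial — valid.
(C) axiom 4: valid iff R is transitive. R is not transitive — not valid.

A, B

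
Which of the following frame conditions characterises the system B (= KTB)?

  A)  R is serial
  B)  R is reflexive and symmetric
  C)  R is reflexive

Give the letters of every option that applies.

(A) this class determines D, not B (= KTB).
(B) B (= KTB) is sound and complete for exactly this class.
(C) this class determines T (= KT), not B (= KTB).

B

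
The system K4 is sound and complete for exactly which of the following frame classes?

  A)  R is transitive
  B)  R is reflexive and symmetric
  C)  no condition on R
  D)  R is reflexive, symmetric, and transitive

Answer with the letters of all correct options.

(A) K4 is sound and complete for exactly this class.
(B) this class determines B (= KTB), not K4.
(C) this class determines K, not K4.
(D) this class determines S5, not K4.

A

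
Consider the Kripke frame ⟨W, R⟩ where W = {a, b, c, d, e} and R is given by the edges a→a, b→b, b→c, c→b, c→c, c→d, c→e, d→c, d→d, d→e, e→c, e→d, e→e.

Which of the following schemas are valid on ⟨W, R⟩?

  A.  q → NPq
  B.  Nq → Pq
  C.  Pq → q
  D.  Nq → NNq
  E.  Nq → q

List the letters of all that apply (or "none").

A, B, E

R is reflexive: each world relates to itself.
R is symmetric: every R-edge is matched by its reverse.
R is not transitive: b R c and c R d but not b R d.
R is serial: every world has an R-successor.
R is not a subset of the identity: b R c with b ≠ c.
(A) q → NPq is axiom B, which corresponds to symmetry. R is symmetric — valid.
(B) Nq → Pq (axiom D) characterises the serial frames. R is serial — valid.
(C) Pq → q is valid only on frames where every R-edge is a self-loop. Here R ⊄ identity — not valid.
(D) axiom 4: valid iff R is transitive. R is not transitive — not valid.
(E) axiom T: valid iff R is reflexive. R is reflexive — valid.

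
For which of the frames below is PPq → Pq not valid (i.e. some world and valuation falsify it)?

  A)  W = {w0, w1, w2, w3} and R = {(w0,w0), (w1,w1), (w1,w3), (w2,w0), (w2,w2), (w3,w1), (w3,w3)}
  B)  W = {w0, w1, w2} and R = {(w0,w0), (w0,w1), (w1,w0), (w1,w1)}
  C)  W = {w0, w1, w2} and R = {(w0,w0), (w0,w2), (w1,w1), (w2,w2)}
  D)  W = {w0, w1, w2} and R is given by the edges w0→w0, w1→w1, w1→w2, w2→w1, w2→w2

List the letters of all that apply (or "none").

The schema PPq → Pq is the dual of axiom 4; it is valid on a frame iff R is transitive.
(A) R is transitive (R is closed under composition), so the schema is valid here.
(B) R is transitive (R is closed under composition), so the schema is valid here.
(C) R is transitive (R is closed under composition), so the schema is valid here.
(D) R is transitive (R is closed under composition), so the schema is valid here.

none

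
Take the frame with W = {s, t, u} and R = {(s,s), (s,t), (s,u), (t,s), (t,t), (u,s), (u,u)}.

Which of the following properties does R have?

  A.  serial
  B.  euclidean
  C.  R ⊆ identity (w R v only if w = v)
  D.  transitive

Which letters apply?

(A) serial: every world has an R-successor.
(B) not euclidean: s R t and s R u but not t R u.
(C) not ⊆ identity: s R t with s ≠ t.
(D) not transitive: t R s and s R u but not t R u.

A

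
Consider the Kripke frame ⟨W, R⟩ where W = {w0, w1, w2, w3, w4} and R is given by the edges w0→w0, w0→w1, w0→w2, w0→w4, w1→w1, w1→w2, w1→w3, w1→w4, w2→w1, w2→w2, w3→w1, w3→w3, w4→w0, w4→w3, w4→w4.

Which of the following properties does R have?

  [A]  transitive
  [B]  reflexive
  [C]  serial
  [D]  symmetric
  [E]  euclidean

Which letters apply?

(A) not transitive: w0 R w1 and w1 R w3 but not w0 R w3.
(B) reflexive: each world relates to itself.
(C) serial: every world has an R-successor.
(D) not symmetric: w0 R w1 but not w1 R w0.
(E) not euclidean: w0 R w1 and w0 R w0 but not w1 R w0.

B, C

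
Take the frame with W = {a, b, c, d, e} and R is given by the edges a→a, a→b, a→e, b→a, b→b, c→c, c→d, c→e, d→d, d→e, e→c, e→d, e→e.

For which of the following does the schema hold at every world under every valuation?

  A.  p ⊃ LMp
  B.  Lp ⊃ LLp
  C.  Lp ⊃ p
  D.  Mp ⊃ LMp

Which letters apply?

C

R is reflexive: each world relates to itself.
R is not symmetric: a R e but not e R a.
R is not transitive: a R e and e R c but not a R c.
R is not euclidean: a R b and a R e but not b R e.
(A) p ⊃ LMp is axiom B, which corresponds to symmetry. R is not symmetric — not valid.
(B) Lp ⊃ LLp is axiom 4; it is valid on a frame exactly when R is transitive. R is not transitive, so not valid.
(C) Lp ⊃ p is axiom T; it is valid on a frame exactly when R is reflexive. R is reflexive, so valid.
(D) axiom 5: valid iff R is euclidean. R is not euclidean — not valid.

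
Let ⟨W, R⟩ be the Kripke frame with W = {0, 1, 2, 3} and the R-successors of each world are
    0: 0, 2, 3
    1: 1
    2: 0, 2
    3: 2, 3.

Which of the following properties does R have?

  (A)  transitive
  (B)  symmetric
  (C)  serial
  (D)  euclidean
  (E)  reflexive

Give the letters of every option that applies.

(A) not transitive: 2 R 0 and 0 R 3 but not 2 R 3.
(B) not symmetric: 0 R 3 but not 3 R 0.
(C) serial: every world has an R-successor.
(D) not euclidean: 0 R 2 and 0 R 3 but not 2 R 3.
(E) reflexive: each world relates to itself.

C, E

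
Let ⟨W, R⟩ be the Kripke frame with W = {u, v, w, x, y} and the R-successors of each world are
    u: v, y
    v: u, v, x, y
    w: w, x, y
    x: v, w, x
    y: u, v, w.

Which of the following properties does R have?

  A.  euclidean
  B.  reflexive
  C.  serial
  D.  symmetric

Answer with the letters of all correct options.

(A) not euclidean: v R u and v R x but not u R x.
(B) not reflexive: not u R u.
(C) serial: every world has an R-successor.
(D) symmetric: every R-edge is matched by its reverse.

C, D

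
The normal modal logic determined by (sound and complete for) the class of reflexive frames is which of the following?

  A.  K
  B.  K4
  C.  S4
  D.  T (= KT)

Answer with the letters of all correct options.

D

(A) K is determined by the class of arbitrary frames.
(B) K4 is determined by the class of transitive frames.
(C) S4 is determined by the class of reflexive and transitive frames.
(D) T (= KT) is determined by exactly this class.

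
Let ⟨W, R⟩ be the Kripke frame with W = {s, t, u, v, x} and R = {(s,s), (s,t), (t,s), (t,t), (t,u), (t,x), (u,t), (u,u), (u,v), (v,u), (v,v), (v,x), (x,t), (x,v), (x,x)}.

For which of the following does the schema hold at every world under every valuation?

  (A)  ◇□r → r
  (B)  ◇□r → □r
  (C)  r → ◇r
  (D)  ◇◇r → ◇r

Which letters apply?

R is reflexive: each world relates to itself.
R is symmetric: every R-edge is matched by its reverse.
R is not transitive: s R t and t R u but not s R u.
R is not euclidean: t R s and t R u but not s R u.
(A) ◇□r → r is the dual of axiom B, which corresponds to symmetry. R is symmetric — valid.
(B) the dual of axiom 5: valid iff R is euclidean. R is not euclidean — not valid.
(C) the dual of axiom T: valid iff R is reflexive. R is reflexive — valid.
(D) ◇◇r → ◇r is the dual of axiom 4, which corresponds to transitivity. R is not transitive — not valid.

A, C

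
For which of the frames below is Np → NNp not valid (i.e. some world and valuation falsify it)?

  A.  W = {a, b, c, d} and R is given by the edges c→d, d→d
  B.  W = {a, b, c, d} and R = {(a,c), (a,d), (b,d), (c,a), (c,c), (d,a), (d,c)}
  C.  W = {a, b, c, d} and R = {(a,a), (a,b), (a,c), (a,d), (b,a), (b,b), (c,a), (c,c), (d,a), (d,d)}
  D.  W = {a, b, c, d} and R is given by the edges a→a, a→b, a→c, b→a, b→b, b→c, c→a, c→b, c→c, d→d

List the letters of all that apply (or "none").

B, C

The schema Np → NNp is axiom 4; it is valid on a frame iff R is transitive.
(A) R is transitive (R is closed under composition), so the schema is valid here.
(B) R is not transitive (a R c and c R a but not a R a), so the schema fails here.
(C) R is not transitive (b R a and a R c but not b R c), so the schema fails here.
(D) R is transitive (R is closed under composition), so the schema is valid here.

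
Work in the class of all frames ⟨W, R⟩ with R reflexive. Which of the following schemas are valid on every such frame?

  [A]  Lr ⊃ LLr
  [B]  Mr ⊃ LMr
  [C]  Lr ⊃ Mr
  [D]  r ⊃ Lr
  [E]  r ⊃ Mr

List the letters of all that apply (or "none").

C, E

A reflexive relation is serial.
(A) Lr ⊃ LLr is axiom 4; it is valid on a frame exactly when R is transitive. Such an R need not be transitive, so not valid.
(B) Mr ⊃ LMr is axiom 5; it is valid on a frame exactly when R is euclidean. Such an R need not be euclidean, so not valid.
(C) Lr ⊃ Mr (axiom D) characterises the serial frames. Every such R is serial — valid.
(D) r ⊃ Lr is valid only on frames where every R-edge is a self-loop. Such an R need not be a subset of the identity — not valid.
(E) the dual of axiom T: valid iff R is reflexive. Every such R is reflexive — valid.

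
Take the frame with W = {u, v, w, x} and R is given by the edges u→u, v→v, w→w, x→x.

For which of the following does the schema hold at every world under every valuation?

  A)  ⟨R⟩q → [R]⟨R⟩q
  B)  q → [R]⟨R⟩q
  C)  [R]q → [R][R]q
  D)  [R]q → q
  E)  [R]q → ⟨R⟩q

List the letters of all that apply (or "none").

A, B, C, D, E

R is reflexive: each world relates to itself.
R is symmetric: every R-edge is matched by its reverse.
R is transitive: R is closed under composition.
R is euclidean: any two R-successors of the same world are R-related.
R is serial: every world has an R-successor.
(A) axiom 5: valid iff R is euclidean. R is euclidean — valid.
(B) q → [R]⟨R⟩q is axiom B, which corresponds to symmetry. R is symmetric — valid.
(C) [R]q → [R][R]q (axiom 4) characterises the transitive frames. R is transitive — valid.
(D) [R]q → q is axiom T, which corresponds to reflexivity. R is reflexive — valid.
(E) [R]q → ⟨R⟩q is axiom D; it is valid on a frame exactly when R is serial. R is serial, so valid.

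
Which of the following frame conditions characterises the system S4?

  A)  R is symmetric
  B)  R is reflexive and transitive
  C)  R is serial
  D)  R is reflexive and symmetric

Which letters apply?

B

(A) this class determines KB, not S4.
(B) S4 is sound and complete for exactly this class.
(C) this class determines D, not S4.
(D) this class determines B (= KTB), not S4.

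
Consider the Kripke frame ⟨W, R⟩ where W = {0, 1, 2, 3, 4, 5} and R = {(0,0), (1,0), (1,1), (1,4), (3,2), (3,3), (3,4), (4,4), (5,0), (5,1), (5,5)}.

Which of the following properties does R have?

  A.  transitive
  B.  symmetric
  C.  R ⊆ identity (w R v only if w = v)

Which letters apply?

(A) not transitive: 5 R 1 and 1 R 4 but not 5 R 4.
(B) not symmetric: 1 R 0 but not 0 R 1.
(C) not ⊆ identity: 1 R 0 with 1 ≠ 0.

none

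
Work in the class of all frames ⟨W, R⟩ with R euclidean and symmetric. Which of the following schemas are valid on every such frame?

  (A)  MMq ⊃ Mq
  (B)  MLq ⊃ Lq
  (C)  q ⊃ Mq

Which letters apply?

A symmetric euclidean relation is transitive (uRv and vRw give vRu by symmetry, then uRw by the euclidean condition, applied at v).
(A) the dual of axiom 4: valid iff R is transitive. Every such R is transitive — valid.
(B) MLq ⊃ Lq is the dual of axiom 5, which corresponds to the euclidean property. Every such R is euclidean — valid.
(C) q ⊃ Mq (the dual of axiom T) characterises the reflexive frames. Such an R need not be reflexive — not valid.

A, B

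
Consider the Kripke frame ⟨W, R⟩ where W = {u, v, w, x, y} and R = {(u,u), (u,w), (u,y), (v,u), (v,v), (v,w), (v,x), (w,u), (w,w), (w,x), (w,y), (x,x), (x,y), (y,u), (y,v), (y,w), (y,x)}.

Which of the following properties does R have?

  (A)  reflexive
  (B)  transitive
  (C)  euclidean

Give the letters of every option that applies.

none

(A) not reflexive: not y R y.
(B) not transitive: u R w and w R x but not u R x.
(C) not euclidean: v R u and v R v but not u R v.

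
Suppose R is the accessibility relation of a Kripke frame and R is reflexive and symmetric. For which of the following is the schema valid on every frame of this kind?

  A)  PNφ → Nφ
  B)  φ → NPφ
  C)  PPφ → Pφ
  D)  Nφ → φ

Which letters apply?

Reflexive relations are serial.
(A) PNφ → Nφ (the dual of axiom 5) characterises the euclidean frames. Such an R need not be euclidean — not valid.
(B) φ → NPφ (axiom B) characterises the symmetric frames. Every such R is symmetric — valid.
(C) the dual of axiom 4: valid iff R is transitive. Such an R need not be transitive — not valid.
(D) axiom T: valid iff R is reflexive. Every such R is reflexive — valid.

B, D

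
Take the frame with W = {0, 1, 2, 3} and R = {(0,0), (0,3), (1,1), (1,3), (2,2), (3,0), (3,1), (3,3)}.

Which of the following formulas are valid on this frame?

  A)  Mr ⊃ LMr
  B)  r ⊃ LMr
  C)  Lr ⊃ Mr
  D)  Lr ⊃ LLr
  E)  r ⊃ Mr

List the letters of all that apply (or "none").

B, C, E

R is reflexive: each world relates to itself.
R is symmetric: every R-edge is matched by its reverse.
R is not transitive: 0 R 3 and 3 R 1 but not 0 R 1.
R is not euclidean: 3 R 0 and 3 R 1 but not 0 R 1.
R is serial: every world has an R-successor.
(A) Mr ⊃ LMr is axiom 5; it is valid on a frame exactly when R is euclidean. R is not euclidean, so not valid.
(B) r ⊃ LMr is axiom B, which corresponds to symmetry. R is symmetric — valid.
(C) axiom D: valid iff R is serial. R is serial — valid.
(D) Lr ⊃ LLr is axiom 4, which corresponds to transitivity. R is not transitive — not valid.
(E) r ⊃ Mr is the dual of axiom T; it is valid on a frame exactly when R is reflexive. R is reflexive, so valid.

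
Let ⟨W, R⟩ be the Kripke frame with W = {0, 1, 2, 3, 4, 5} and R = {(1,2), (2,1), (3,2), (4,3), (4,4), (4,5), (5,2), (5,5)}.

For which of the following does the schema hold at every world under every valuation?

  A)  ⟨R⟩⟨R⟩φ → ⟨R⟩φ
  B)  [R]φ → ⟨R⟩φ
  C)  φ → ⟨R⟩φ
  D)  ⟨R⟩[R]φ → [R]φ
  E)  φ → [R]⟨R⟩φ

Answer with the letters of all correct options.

R is not reflexive: not 0 R 0.
R is not symmetric: 3 R 2 but not 2 R 3.
R is not transitive: 1 R 2 and 2 R 1 but not 1 R 1.
R is not euclidean: 4 R 3 and 4 R 4 but not 3 R 4.
R is not serial: 0 has no R-successor.
(A) ⟨R⟩⟨R⟩φ → ⟨R⟩φ (the dual of axiom 4) characterises the transitive frames. R is not transitive — not valid.
(B) [R]φ → ⟨R⟩φ is axiom D, which corresponds to seriality. R is not serial — not valid.
(C) φ → ⟨R⟩φ is the dual of axiom T, which corresponds to reflexivity. R is not reflexive — not valid.
(D) the dual of axiom 5: valid iff R is euclidean. R is not euclidean — not valid.
(E) φ → [R]⟨R⟩φ (axiom B) characterises the symmetric frames. R is not symmetric — not valid.

none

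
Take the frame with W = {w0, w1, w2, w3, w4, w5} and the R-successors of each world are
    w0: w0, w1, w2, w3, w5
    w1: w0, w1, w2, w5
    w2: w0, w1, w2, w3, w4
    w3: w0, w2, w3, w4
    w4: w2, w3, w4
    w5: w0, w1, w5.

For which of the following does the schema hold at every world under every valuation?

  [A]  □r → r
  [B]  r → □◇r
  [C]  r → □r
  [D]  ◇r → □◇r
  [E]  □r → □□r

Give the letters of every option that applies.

A, B

R is reflexive: each world relates to itself.
R is symmetric: every R-edge is matched by its reverse.
R is not transitive: w0 R w2 and w2 R w4 but not w0 R w4.
R is not euclidean: w0 R w1 and w0 R w3 but not w1 R w3.
R is not a subset of the identity: w0 R w1 with w0 ≠ w1.
(A) axiom T: valid iff R is reflexive. R is reflexive — valid.
(B) r → □◇r is axiom B; it is valid on a frame exactly when R is symmetric. R is symmetric, so valid.
(C) r → □r is equivalent to ◇p→p; it holds exactly when R ⊆ identity. Here R ⊄ identity — not valid.
(D) axiom 5: valid iff R is euclidean. R is not euclidean — not valid.
(E) □r → □□r is axiom 4, which corresponds to transitivity. R is not transitive — not valid.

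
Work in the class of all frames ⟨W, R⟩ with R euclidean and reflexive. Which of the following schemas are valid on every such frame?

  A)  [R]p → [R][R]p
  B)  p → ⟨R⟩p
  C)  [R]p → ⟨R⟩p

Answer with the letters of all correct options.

A reflexive euclidean relation is also symmetric (from wRw and wRv the euclidean condition gives vRw) and hence transitive; it is an equivalence relation.
(A) axiom 4: valid iff R is transitive. Every such R is transitive — valid.
(B) the dual of axiom T: valid iff R is reflexive. Every such R is reflexive — valid.
(C) [R]p → ⟨R⟩p is axiom D, which corresponds to seriality. Every such R is serial — valid.

A, B, C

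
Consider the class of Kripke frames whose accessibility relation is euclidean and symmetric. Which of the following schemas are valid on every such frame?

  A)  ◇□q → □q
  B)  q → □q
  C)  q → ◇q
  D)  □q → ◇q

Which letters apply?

A

A symmetric euclidean relation is transitive (uRv and vRw give vRu by symmetry, then uRw by the euclidean condition, applied at v).
(A) the dual of axiom 5: valid iff R is euclidean. Every such R is euclidean — valid.
(B) q → □q is equivalent to ◇p→p; it holds exactly when R ⊆ identity. Such an R need not be a subset of the identity — not valid.
(C) the dual of axiom T: valid iff R is reflexive. Such an R need not be reflexive — not valid.
(D) □q → ◇q (axiom D) characterises the serial frames. Such an R need not be serial — not valid.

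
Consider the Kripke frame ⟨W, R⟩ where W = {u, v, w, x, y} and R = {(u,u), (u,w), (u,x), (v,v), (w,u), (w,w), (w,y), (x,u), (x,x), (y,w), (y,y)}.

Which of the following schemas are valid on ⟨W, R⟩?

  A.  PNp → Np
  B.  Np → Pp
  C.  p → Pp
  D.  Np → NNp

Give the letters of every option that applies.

R is reflexive: each world relates to itself.
R is not transitive: u R w and w R y but not u R y.
R is not euclidean: u R w and u R x but not w R x.
R is serial: every world has an R-successor.
(A) PNp → Np (the dual of axiom 5) characterises the euclidean frames. R is not euclidean — not valid.
(B) axiom D: valid iff R is serial. R is serial — valid.
(C) p → Pp (the dual of axiom T) characterises the reflexive frames. R is reflexive — valid.
(D) Np → NNp is axiom 4, which corresponds to transitivity. R is not transitive — not valid.

B, C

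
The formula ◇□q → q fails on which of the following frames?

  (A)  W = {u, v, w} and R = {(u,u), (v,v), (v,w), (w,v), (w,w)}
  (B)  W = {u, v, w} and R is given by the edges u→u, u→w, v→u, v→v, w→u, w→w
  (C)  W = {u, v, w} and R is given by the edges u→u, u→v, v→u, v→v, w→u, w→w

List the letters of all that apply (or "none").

The schema ◇□q → q is the dual of axiom B; it is valid on a frame iff R is symmetric.
(A) R is symmetric (every R-edge is matched by its reverse), so the schema is valid here.
(B) R is not symmetric (v R u but not u R v), so the schema fails here.
(C) R is not symmetric (w R u but not u R w), so the schema fails here.

B, C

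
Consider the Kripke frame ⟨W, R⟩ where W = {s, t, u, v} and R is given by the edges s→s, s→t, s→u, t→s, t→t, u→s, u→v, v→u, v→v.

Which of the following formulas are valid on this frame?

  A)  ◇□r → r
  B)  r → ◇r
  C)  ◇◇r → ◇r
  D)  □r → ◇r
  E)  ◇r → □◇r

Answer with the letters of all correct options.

R is not reflexive: not u R u.
R is symmetric: every R-edge is matched by its reverse.
R is not transitive: s R u and u R v but not s R v.
R is not euclidean: s R t and s R u but not t R u.
R is serial: every world has an R-successor.
(A) the dual of axiom B: valid iff R is symmetric. R is symmetric — valid.
(B) r → ◇r is the dual of axiom T, which corresponds to reflexivity. R is not reflexive — not valid.
(C) the dual of axiom 4: valid iff R is transitive. R is not transitive — not valid.
(D) □r → ◇r (axiom D) characterises the serial frames. R is serial — valid.
(E) ◇r → □◇r (axiom 5) characterises the euclidean frames. R is not euclidean — not valid.

A, D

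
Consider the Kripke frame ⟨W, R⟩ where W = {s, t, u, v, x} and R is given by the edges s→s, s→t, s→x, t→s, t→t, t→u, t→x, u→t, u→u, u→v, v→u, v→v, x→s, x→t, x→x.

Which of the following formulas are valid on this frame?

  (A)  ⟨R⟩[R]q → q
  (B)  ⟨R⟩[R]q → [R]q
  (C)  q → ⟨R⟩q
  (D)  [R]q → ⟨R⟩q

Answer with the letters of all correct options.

A, C, D

R is reflexive: each world relates to itself.
R is symmetric: every R-edge is matched by its reverse.
R is not euclidean: t R s and t R u but not s R u.
R is serial: every world has an R-successor.
(A) ⟨R⟩[R]q → q (the dual of axiom B) characterises the symmetric frames. R is symmetric — valid.
(B) ⟨R⟩[R]q → [R]q is the dual of axiom 5, which corresponds to the euclidean property. R is not euclidean — not valid.
(C) q → ⟨R⟩q is the dual of axiom T; it is valid on a frame exactly when R is reflexive. R is reflexive, so valid.
(D) axiom D: valid iff R is serial. R is serial — valid.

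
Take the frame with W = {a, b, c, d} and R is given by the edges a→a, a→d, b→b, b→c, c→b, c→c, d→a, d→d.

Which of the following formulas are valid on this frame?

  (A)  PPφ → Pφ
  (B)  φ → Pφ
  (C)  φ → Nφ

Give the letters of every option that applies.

R is reflexive: each world relates to itself.
R is transitive: R is closed under composition.
R is not a subset of the identity: a R d with a ≠ d.
(A) PPφ → Pφ is the dual of axiom 4, which corresponds to transitivity. R is transitive — valid.
(B) the dual of axiom T: valid iff R is reflexive. R is reflexive — valid.
(C) φ → Nφ is valid only on frames where every R-edge is a self-loop. Here R ⊄ identity — not valid.

A, B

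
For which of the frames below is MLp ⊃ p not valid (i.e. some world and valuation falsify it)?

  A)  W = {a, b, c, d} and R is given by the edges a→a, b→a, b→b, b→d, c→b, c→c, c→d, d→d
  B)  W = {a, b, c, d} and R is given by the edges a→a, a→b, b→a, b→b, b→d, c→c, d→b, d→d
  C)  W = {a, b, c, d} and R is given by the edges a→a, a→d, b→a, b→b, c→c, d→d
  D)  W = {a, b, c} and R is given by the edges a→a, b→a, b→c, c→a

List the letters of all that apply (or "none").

A, C, D

The schema MLp ⊃ p is the dual of axiom B; it is valid on a frame iff R is symmetric.
(A) R is not symmetric (b R a but not a R b), so the schema fails here.
(B) R is symmetric (every R-edge is matched by its reverse), so the schema is valid here.
(C) R is not symmetric (a R d but not d R a), so the schema fails here.
(D) R is not symmetric (b R a but not a R b), so the schema fails here.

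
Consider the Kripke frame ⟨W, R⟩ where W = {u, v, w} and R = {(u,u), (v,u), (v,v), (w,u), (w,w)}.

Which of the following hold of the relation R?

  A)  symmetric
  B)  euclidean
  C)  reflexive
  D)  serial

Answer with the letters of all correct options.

C, D

(A) not symmetric: v R u but not u R v.
(B) not euclidean: v R u and v R v but not u R v.
(C) reflexive: each world relates to itself.
(D) serial: every world has an R-successor.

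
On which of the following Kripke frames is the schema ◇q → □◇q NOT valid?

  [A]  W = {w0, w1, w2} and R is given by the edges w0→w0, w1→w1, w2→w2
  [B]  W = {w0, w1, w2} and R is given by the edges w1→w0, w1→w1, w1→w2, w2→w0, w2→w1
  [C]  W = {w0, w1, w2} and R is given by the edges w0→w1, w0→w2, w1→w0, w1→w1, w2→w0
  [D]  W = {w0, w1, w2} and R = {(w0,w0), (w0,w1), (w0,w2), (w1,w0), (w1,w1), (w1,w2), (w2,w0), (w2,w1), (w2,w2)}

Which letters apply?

B, C

The schema ◇q → □◇q is axiom 5; it is valid on a frame iff R is euclidean.
(A) R is euclidean (any two R-successors of the same world are R-related), so the schema is valid here.
(B) R is not euclidean (w1 R w0 and w1 R w1 but not w0 R w1), so the schema fails here.
(C) R is not euclidean (w0 R w1 and w0 R w2 but not w1 R w2), so the schema fails here.
(D) R is euclidean (any two R-successors of the same world are R-related), so the schema is valid here.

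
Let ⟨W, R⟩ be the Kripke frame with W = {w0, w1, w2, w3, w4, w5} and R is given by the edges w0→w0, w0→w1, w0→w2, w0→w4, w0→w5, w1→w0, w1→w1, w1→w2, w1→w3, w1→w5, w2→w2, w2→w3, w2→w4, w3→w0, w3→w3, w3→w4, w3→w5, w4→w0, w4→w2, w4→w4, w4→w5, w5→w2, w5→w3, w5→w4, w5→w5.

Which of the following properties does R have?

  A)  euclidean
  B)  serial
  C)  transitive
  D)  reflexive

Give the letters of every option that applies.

B, D

(A) not euclidean: w0 R w1 and w0 R w4 but not w1 R w4.
(B) serial: every world has an R-successor.
(C) not transitive: w0 R w1 and w1 R w3 but not w0 R w3.
(D) reflexive: each world relates to itself.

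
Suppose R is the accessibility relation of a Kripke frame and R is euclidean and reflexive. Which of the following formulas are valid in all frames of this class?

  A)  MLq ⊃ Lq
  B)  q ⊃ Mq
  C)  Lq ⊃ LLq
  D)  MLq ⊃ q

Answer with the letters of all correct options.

A reflexive euclidean relation is also symmetric (from wRw and wRv the euclidean condition gives vRw) and hence transitive; it is an equivalence relation.
(A) MLq ⊃ Lq (the dual of axiom 5) characterises the euclidean frames. Every such R is euclidean — valid.
(B) the dual of axiom T: valid iff R is reflexive. Every such R is reflexive — valid.
(C) Lq ⊃ LLq (axiom 4) characterises the transitive frames. Every such R is transitive — valid.
(D) the dual of axiom B: valid iff R is symmetric. Every such R is symmetric — valid.

A, B, C, D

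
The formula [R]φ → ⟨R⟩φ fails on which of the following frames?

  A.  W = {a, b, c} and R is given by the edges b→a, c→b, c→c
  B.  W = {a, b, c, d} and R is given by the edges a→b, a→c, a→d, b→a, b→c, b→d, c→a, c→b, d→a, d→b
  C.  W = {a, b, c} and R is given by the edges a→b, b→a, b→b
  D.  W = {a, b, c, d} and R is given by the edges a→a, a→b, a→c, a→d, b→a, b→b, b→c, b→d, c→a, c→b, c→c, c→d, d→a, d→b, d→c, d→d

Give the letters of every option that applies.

The schema [R]φ → ⟨R⟩φ is axiom D; it is valid on a frame iff R is serial.
(A) R is not serial (a has no R-successor), so the schema fails here.
(B) R is serial (every world has an R-successor), so the schema is valid here.
(C) R is not serial (c has no R-successor), so the schema fails here.
(D) R is serial (every world has an R-successor), so the schema is valid here.

A, C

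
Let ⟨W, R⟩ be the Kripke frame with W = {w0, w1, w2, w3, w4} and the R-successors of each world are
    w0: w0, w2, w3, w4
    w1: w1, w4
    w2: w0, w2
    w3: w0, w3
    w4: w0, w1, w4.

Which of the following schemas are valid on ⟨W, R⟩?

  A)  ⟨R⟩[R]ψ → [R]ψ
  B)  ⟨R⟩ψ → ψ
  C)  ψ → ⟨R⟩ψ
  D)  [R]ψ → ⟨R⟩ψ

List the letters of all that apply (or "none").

C, D

R is reflexive: each world relates to itself.
R is not euclidean: w0 R w2 and w0 R w3 but not w2 R w3.
R is serial: every world has an R-successor.
R is not a subset of the identity: w0 R w2 with w0 ≠ w2.
(A) the dual of axiom 5: valid iff R is euclidean. R is not euclidean — not valid.
(B) ⟨R⟩ψ → ψ is the converse of T; it holds exactly when R ⊆ identity. Here R ⊄ identity — not valid.
(C) ψ → ⟨R⟩ψ is the dual of axiom T, which corresponds to reflexivity. R is reflexive — valid.
(D) [R]ψ → ⟨R⟩ψ is axiom D; it is valid on a frame exactly when R is serial. R is serial, so valid.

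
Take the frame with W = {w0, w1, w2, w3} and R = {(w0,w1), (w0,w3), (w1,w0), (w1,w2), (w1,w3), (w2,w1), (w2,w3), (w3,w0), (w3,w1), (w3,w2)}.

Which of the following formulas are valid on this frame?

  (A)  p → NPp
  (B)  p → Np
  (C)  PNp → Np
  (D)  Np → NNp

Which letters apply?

R is symmetric: every R-edge is matched by its reverse.
R is not transitive: w0 R w1 and w1 R w0 but not w0 R w0.
R is not euclidean: w1 R w0 and w1 R w2 but not w0 R w2.
R is not a subset of the identity: w0 R w1 with w0 ≠ w1.
(A) p → NPp is axiom B; it is valid on a frame exactly when R is symmetric. R is symmetric, so valid.
(B) p → Np is valid only on frames where every R-edge is a self-loop. Here R ⊄ identity — not valid.
(C) PNp → Np is the dual of axiom 5, which corresponds to the euclidean property. R is not euclidean — not valid.
(D) Np → NNp is axiom 4; it is valid on a frame exactly when R is transitive. R is not transitive, so not valid.

A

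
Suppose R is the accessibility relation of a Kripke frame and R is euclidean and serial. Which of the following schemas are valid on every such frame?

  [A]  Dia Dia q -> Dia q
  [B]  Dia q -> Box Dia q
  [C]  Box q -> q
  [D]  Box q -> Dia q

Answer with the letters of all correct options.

(A) Dia Dia q -> Dia q is the dual of axiom 4, which corresponds to transitivity. Such an R need not be transitive — not valid.
(B) Dia q -> Box Dia q (axiom 5) characterises the euclidean frames. Every such R is euclidean — valid.
(C) Box q -> q (axiom T) characterises the reflexive frames. Such an R need not be reflexive — not valid.
(D) axiom D: valid iff R is serial. Every such R is serial — valid.

B, D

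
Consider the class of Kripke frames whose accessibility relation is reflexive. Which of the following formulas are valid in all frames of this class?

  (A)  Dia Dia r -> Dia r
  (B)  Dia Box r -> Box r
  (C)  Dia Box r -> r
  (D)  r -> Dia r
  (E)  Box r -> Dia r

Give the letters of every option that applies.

A reflexive relation is serial.
(A) Dia Dia r -> Dia r (the dual of axiom 4) characterises the transitive frames. Such an R need not be transitive — not valid.
(B) the dual of axiom 5: valid iff R is euclidean. Such an R need not be euclidean — not valid.
(C) the dual of axiom B: valid iff R is symmetric. Such an R need not be symmetric — not valid.
(D) the dual of axiom T: valid iff R is reflexive. Every such R is reflexive — valid.
(E) Box r -> Dia r is axiom D, which corresponds to seriality. Every such R is serial — valid.

D, E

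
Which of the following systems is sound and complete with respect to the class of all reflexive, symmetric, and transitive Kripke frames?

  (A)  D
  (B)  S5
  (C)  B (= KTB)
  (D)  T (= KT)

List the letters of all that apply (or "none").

(A) D is determined by the class of serial frames.
(B) S5 is determined by exactly this class.
(C) B (= KTB) is determined by the class of reflexive and symmetric frames.
(D) T (= KT) is determined by the class of reflexive frames.

B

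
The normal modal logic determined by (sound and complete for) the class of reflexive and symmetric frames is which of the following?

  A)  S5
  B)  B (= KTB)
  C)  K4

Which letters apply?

(A) S5 is determined by the class of reflexive, symmetric, and transitive frames.
(B) B (= KTB) is determined by exactly this class.
(C) K4 is determined by the class of transitive frames.

B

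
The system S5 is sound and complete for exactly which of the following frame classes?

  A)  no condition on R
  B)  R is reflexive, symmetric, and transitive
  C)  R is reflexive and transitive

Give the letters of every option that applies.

(A) this class determines K, not S5.
(B) S5 is sound and complete for exactly this class.
(C) this class determines S4, not S5.

B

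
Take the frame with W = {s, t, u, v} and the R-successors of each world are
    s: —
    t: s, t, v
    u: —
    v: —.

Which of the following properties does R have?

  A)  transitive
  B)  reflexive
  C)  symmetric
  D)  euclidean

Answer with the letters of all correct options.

(A) transitive: R is closed under composition.
(B) not reflexive: not s R s.
(C) not symmetric: t R s but not s R t.
(D) not euclidean: t R s and t R t but not s R t.

A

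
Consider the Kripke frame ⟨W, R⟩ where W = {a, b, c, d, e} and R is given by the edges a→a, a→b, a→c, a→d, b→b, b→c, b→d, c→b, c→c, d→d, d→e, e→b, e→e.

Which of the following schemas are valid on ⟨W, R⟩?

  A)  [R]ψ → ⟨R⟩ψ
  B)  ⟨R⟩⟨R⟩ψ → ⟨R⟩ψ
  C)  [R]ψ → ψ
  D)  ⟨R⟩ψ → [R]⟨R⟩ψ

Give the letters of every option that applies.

R is reflexive: each world relates to itself.
R is not transitive: a R d and d R e but not a R e.
R is not euclidean: a R b and a R a but not b R a.
R is serial: every world has an R-successor.
(A) [R]ψ → ⟨R⟩ψ (axiom D) characterises the serial frames. R is serial — valid.
(B) ⟨R⟩⟨R⟩ψ → ⟨R⟩ψ is the dual of axiom 4, which corresponds to transitivity. R is not transitive — not valid.
(C) [R]ψ → ψ is axiom T, which corresponds to reflexivity. R is reflexive — valid.
(D) ⟨R⟩ψ → [R]⟨R⟩ψ is axiom 5, which corresponds to the euclidean property. R is not euclidean — not valid.

A, C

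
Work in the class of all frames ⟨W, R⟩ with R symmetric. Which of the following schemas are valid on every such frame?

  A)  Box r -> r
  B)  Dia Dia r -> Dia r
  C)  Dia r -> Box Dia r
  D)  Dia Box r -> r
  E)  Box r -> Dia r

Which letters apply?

(A) axiom T: valid iff R is reflexive. Such an R need not be reflexive — not valid.
(B) Dia Dia r -> Dia r (the dual of axiom 4) characterises the transitive frames. Such an R need not be transitive — not valid.
(C) Dia r -> Box Dia r is axiom 5; it is valid on a frame exactly when R is euclidean. Such an R need not be euclidean, so not valid.
(D) Dia Box r -> r is the dual of axiom B; it is valid on a frame exactly when R is symmetric. Every such R is symmetric, so valid.
(E) Box r -> Dia r (axiom D) characterises the serial frames. Such an R need not be serial — not valid.

D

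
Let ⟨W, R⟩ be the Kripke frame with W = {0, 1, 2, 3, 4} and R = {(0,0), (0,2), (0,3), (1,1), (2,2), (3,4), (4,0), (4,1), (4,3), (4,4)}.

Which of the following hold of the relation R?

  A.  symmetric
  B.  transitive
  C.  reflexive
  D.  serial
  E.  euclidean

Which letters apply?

(A) not symmetric: 0 R 2 but not 2 R 0.
(B) not transitive: 0 R 3 and 3 R 4 but not 0 R 4.
(C) not reflexive: not 3 R 3.
(D) serial: every world has an R-successor.
(E) not euclidean: 0 R 2 and 0 R 0 but not 2 R 0.

D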